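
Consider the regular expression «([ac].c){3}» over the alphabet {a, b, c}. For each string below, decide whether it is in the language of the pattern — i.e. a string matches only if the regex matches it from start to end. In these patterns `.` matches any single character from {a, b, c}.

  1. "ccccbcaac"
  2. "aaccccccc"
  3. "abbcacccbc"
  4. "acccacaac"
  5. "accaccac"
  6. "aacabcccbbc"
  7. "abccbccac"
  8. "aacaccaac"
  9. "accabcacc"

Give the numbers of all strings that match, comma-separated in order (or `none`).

1 → match
2 → match
3 → no match
4 → match
5 → no match
6 → no match
7 → match
8 → match
9 → match

1, 2, 4, 7, 8, 9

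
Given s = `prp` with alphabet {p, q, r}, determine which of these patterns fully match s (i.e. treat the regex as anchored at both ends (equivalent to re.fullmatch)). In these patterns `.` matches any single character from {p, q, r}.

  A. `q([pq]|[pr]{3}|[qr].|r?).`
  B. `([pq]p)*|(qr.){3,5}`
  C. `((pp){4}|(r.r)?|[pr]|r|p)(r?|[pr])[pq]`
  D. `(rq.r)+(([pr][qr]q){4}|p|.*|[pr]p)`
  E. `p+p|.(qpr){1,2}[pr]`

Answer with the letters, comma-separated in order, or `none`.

C

A → no match — must start with `q`
B → no match
C → match
D → no match — must start with `rq`
E → no match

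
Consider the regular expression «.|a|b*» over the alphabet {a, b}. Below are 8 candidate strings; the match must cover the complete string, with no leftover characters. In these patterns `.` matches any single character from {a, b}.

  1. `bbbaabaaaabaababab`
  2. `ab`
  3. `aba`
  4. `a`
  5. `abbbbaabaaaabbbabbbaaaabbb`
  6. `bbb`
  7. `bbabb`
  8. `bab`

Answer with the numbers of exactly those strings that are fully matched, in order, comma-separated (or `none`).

1 → no match
2 → no match
3 → no match
4 → match
5 → no match
6 → match
7 → no match
8 → no match

4, 6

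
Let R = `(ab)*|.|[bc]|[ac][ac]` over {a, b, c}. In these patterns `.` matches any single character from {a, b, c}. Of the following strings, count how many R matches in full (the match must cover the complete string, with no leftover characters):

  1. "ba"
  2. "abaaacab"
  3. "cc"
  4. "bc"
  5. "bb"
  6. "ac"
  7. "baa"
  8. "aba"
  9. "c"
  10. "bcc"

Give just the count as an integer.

3

1. "ba" → no match
2. "abaaacab" → no match
3. "cc" → match
4. "bc" → no match
5. "bb" → no match
6. "ac" → match
7. "baa" → no match
8. "aba" → no match
9. "c" → match
10. "bcc" → no match
Total matched: 3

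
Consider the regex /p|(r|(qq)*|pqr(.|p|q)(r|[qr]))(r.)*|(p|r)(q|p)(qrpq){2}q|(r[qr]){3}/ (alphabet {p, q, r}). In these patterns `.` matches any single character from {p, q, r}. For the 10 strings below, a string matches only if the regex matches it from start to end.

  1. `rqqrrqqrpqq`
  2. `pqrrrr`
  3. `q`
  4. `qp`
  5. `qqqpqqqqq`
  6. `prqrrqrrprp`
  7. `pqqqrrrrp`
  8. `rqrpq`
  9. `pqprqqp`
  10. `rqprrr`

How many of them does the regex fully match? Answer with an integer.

0

1 → no match
2 → no match
3 → no match
4 → no match
5 → no match
6 → no match
7 → no match
8 → no match
9 → no match
10 → no match
Total matched: 0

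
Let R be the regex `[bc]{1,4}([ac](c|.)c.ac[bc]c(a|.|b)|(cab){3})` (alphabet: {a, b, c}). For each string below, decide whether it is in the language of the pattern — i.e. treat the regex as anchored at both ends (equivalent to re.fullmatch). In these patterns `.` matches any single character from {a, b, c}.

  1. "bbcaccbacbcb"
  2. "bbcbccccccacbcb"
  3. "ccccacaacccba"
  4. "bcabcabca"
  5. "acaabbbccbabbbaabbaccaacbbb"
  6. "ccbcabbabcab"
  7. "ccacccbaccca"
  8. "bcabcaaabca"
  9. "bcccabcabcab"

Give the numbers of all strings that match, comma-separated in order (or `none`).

1, 9

1 → match
2 → no match
3 → no match
4 → no match
5 → no match
6 → no match
7 → no match
8 → no match
9 → match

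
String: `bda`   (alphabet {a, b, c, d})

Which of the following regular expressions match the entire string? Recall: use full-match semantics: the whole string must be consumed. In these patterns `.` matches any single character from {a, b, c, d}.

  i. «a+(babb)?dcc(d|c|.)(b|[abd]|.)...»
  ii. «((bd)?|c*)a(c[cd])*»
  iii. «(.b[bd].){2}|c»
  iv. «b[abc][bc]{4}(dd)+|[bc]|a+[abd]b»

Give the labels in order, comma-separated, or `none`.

ii

i → no match — must start with `a`
ii → match
iii → no match
iv → no match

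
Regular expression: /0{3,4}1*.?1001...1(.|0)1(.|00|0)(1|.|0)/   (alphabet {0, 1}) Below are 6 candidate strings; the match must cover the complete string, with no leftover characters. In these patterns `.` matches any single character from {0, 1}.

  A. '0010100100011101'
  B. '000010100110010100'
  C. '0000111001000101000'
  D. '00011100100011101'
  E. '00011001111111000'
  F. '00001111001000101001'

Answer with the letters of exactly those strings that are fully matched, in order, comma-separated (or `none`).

B, C, D, E, F

A → no match
B → match
C → match
D → match
E → match
F → match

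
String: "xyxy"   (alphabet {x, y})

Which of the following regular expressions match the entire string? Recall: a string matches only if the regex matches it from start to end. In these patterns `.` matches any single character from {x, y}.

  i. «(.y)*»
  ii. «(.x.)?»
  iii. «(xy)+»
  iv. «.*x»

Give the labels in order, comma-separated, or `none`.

i → match
ii → no match
iii → match
iv → no match — must end with "x"

i, iii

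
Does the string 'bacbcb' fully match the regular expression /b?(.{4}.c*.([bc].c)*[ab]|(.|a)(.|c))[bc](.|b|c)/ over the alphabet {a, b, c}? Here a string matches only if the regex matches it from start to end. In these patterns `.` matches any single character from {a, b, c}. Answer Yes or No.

No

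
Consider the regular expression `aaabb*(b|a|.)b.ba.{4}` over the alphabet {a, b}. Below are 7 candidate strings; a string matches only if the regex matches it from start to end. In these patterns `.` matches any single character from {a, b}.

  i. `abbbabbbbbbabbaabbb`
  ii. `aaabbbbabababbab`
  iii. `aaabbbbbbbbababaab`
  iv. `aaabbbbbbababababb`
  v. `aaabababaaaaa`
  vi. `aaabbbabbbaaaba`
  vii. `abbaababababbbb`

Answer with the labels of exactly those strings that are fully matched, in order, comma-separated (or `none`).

i → no match — must start with `aaab`
ii → match
iii → match
iv → match
v → match
vi → match
vii → no match — must start with `aaab`

ii, iii, iv, v, vi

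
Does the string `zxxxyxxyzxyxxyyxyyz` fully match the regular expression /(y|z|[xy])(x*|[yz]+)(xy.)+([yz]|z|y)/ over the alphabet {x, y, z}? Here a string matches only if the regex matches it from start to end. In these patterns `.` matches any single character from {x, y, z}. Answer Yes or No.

Yes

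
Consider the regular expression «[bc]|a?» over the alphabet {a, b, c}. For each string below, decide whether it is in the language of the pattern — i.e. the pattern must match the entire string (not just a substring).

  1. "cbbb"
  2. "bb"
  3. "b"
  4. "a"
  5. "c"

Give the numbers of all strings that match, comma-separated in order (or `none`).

3, 4, 5

1 → no match
2 → no match
3 → match
4 → match
5 → match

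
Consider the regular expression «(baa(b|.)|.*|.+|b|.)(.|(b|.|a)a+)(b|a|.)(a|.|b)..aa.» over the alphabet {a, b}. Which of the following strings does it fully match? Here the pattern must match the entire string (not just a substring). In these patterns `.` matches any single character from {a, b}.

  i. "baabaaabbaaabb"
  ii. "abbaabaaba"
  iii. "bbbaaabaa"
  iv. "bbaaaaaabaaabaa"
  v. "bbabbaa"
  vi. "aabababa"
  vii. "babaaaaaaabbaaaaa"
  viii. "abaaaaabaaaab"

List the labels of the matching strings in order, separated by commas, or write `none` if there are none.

vii, viii

i → no match
ii → no match
iii → no match
iv → no match
v → no match
vi → no match
vii → match
viii → match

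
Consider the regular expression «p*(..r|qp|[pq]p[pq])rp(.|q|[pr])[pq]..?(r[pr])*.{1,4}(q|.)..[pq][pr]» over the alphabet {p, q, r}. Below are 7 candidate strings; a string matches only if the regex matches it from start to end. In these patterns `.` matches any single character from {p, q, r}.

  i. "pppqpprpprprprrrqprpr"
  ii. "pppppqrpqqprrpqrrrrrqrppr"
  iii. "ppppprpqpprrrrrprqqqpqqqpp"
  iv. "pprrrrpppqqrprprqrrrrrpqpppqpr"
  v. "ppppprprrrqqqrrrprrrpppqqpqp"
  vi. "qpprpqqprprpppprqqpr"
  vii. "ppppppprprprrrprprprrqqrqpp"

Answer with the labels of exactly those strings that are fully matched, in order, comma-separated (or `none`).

vi, vii

i → no match
ii → no match
iii → no match
iv → no match
v → no match
vi → match
vii → match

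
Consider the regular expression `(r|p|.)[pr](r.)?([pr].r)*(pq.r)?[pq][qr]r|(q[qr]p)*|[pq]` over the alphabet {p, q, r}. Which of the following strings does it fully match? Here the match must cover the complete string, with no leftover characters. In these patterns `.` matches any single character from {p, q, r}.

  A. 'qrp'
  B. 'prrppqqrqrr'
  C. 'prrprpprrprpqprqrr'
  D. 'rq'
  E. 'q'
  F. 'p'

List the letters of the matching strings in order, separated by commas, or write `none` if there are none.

A, B, C, E, F

A → match
B → match
C → match
D → no match
E → match
F → match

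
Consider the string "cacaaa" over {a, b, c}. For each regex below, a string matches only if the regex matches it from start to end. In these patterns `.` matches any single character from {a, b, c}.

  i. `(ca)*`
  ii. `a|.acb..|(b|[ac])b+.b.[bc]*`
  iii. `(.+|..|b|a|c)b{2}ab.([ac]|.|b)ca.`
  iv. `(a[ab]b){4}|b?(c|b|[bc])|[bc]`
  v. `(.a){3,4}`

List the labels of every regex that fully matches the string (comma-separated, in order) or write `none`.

i → no match
ii → no match
iii → no match
iv → no match
v → match

v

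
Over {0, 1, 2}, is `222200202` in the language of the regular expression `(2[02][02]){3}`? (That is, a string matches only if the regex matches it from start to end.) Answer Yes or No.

Yes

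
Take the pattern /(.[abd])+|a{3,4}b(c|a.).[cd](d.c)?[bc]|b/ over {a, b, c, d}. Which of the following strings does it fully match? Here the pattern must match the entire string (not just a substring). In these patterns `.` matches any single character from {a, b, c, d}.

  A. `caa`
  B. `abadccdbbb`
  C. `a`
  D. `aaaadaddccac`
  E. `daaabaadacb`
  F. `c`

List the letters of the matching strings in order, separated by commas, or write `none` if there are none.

none

A → no match
B → no match
C → no match
D → no match
E → no match
F → no match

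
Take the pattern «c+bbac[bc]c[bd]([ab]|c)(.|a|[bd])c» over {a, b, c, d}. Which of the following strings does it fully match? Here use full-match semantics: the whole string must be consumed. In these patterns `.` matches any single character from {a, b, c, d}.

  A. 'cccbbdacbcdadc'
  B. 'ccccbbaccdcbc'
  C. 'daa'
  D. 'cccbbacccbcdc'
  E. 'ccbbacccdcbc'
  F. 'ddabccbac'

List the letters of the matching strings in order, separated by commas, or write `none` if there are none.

D, E

A → no match
B → no match
C. 'daa' → no match — must start with 'c'
D → match
E. 'ccbbacccdcbc' → match
F. 'ddabccbac' → no match — must start with 'c'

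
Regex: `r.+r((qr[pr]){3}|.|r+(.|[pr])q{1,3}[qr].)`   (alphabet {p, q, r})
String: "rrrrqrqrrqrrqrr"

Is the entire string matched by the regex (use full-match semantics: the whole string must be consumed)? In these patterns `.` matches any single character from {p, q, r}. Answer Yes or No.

Yes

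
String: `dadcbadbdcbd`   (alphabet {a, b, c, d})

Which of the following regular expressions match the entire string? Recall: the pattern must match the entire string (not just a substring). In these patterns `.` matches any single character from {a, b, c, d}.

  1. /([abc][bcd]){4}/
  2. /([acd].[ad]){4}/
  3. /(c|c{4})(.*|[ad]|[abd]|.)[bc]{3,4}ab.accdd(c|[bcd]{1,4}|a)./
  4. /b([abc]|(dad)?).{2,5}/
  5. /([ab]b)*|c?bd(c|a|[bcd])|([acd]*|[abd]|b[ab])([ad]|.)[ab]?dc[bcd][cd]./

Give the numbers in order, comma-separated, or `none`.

1 → no match
2 → match
3 → no match — must start with `c`
4 → no match — must start with `b`
5 → no match

2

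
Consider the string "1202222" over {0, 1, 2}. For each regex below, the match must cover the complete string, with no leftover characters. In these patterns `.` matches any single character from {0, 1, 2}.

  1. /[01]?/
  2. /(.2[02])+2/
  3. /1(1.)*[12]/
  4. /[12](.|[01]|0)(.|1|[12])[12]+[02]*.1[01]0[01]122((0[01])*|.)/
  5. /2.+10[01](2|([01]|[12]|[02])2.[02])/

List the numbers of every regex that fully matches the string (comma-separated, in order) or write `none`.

2

1 → no match
2 → match
3 → no match
4 → no match
5 → no match — must start with "2"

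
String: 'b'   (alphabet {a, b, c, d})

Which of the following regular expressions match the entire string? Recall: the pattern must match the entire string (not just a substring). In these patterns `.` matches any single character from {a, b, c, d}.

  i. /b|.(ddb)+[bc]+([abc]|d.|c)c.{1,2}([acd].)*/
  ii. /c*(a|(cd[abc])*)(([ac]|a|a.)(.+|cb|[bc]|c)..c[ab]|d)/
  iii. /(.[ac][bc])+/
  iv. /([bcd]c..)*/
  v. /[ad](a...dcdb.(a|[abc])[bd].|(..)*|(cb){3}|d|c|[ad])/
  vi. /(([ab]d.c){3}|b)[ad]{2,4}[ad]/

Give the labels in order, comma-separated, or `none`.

i

i → match
ii → no match
iii → no match
iv → no match
v → no match
vi → no match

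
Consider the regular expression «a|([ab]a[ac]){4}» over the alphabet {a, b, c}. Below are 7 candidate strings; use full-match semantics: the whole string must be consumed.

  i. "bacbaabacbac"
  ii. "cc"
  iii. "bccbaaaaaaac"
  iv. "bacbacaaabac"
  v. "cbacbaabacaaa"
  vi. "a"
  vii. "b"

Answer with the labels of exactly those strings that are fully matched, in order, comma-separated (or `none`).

i, iv, vi

i → match
ii → no match
iii → no match
iv → match
v → no match
vi → match
vii → no match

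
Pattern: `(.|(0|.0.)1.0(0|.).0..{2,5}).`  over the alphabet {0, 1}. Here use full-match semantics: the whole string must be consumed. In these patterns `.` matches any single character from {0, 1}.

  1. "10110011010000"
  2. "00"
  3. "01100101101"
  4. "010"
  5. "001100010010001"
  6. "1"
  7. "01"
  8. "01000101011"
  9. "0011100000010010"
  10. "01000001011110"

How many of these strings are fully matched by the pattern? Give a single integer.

1 → match
2 → match
3 → match
4 → no match
5 → match
6 → no match
7 → match
8 → match
9 → match
10 → match
Total matched: 8

8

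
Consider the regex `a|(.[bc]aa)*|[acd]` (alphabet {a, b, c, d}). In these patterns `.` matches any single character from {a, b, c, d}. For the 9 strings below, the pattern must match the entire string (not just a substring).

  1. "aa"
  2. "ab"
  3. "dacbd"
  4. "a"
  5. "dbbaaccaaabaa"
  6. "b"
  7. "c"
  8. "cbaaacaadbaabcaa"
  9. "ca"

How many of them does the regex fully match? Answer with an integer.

3

1 → no match
2 → no match
3 → no match
4 → match
5 → no match
6 → no match
7 → match
8 → match
9 → no match
Total matched: 3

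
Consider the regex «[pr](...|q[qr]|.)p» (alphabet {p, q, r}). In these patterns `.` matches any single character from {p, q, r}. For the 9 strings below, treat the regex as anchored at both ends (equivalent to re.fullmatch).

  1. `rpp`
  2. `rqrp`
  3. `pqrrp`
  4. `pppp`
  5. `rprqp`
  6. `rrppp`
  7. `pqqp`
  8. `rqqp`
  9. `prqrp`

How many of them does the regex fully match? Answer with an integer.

8

1 → match
2 → match
3 → match
4 → no match
5 → match
6 → match
7 → match
8 → match
9 → match
Total matched: 8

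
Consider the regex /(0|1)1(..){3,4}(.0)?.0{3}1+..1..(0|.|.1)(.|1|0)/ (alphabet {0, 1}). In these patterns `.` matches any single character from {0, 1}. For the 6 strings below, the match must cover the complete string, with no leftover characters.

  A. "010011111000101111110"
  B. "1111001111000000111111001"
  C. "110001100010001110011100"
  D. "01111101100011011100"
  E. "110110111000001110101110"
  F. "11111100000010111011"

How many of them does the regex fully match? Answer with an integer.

6

A → match
B → match
C → match
D → match
E → match
F → match
Total matched: 6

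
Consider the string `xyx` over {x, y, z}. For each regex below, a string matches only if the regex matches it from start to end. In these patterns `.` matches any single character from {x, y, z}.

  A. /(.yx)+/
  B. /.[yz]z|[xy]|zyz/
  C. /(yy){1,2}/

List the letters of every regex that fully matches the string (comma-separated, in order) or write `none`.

A

A → match
B → no match
C → no match — must start with `yy`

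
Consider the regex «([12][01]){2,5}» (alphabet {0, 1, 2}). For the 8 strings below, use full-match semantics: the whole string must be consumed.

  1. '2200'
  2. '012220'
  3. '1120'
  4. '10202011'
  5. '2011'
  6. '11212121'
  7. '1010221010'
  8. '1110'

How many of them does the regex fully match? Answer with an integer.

1 → no match
2 → no match
3 → match
4 → match
5 → match
6 → match
7 → no match
8 → match
Total matched: 5

5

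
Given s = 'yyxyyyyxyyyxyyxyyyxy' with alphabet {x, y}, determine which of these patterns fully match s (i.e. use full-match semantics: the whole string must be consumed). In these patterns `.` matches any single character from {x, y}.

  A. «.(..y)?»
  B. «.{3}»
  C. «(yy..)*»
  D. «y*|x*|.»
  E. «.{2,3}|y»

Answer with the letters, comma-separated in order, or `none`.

C

A → no match
B → no match
C → match
D → no match
E → no match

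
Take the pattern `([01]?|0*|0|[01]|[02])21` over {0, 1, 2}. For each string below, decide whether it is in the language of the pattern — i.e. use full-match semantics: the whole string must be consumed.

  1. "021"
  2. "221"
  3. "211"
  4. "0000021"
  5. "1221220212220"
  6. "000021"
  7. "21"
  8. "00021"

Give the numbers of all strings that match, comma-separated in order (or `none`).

1, 2, 4, 6, 7, 8

1 → match
2 → match
3 → no match — must end with "21"
4 → match
5 → no match — must end with "21"
6 → match
7 → match
8 → match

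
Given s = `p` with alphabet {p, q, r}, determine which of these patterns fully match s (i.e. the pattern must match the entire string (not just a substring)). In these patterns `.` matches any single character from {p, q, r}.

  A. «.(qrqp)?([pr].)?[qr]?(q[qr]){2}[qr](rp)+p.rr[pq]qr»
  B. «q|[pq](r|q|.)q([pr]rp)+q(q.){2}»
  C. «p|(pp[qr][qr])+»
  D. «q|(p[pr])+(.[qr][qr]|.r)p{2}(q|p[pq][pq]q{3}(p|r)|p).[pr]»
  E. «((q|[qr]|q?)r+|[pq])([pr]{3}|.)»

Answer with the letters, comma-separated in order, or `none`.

A → no match — must end with `qr`
B → no match
C → match
D → no match
E → no match

C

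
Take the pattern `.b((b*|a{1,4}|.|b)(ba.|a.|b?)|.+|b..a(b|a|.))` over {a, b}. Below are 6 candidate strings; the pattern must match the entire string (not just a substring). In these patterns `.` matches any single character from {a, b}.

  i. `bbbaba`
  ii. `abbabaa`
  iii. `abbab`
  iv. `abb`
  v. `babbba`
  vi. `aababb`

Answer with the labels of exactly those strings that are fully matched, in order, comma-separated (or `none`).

i, ii, iii, iv

i. `bbbaba` → match
ii. `abbabaa` → match
iii. `abbab` → match
iv. `abb` → match
v. `babbba` → no match
vi. `aababb` → no match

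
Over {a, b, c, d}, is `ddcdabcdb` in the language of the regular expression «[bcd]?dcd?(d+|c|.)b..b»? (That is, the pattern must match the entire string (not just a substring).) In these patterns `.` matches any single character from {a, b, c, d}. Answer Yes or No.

Yes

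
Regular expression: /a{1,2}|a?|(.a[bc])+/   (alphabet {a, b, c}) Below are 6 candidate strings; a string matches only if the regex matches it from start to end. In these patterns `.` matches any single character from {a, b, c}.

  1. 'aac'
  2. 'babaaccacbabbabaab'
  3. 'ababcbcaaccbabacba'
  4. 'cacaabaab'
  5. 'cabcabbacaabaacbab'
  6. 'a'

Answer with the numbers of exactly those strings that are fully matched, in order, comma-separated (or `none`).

1, 2, 4, 5, 6

1 → match
2 → match
3 → no match
4 → match
5 → match
6 → match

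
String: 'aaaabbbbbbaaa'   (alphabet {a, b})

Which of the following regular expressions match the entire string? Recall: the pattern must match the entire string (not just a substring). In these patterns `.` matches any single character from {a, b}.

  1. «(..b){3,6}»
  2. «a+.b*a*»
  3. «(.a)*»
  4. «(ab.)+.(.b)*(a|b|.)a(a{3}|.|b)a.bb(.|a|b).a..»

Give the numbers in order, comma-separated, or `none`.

2

1 → no match — must end with 'b'
2 → match
3 → no match
4 → no match — must start with 'ab'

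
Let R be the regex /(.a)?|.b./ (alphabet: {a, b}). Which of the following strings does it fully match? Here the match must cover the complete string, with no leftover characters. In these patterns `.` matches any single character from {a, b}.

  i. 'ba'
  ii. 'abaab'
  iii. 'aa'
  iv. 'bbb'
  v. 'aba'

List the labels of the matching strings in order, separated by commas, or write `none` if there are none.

i → match
ii → no match
iii → match
iv → match
v → match

i, iii, iv, v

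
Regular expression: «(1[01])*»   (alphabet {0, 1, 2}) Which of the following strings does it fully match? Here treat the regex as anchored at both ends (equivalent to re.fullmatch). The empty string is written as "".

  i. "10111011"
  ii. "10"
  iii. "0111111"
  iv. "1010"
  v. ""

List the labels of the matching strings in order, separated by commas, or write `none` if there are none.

i, ii, iv, v

i. "10111011" → match
ii. "10" → match
iii. "0111111" → no match
iv. "1010" → match
v. "" → match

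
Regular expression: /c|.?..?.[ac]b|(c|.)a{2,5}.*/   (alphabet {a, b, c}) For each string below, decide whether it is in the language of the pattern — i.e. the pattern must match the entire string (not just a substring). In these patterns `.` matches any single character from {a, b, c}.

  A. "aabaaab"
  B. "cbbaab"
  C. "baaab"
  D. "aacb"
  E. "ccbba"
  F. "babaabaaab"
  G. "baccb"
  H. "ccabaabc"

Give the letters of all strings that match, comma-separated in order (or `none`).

B, C, D, G

A. "aabaaab" → no match
B. "cbbaab" → match
C. "baaab" → match
D. "aacb" → match
E. "ccbba" → no match
F. "babaabaaab" → no match
G. "baccb" → match
H. "ccabaabc" → no match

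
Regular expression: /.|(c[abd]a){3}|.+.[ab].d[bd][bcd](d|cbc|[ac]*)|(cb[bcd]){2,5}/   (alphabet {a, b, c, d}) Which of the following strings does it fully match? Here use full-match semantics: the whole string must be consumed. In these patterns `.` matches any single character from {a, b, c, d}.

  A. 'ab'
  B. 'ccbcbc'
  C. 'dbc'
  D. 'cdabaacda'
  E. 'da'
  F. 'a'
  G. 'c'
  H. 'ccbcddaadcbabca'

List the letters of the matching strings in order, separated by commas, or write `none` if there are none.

F, G

A → no match
B → no match
C → no match
D → no match
E → no match
F → match
G → match
H → no match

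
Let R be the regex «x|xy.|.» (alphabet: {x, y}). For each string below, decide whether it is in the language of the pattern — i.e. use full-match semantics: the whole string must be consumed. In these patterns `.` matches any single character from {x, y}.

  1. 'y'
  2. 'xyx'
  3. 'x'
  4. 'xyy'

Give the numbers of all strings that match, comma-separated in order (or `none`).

1, 2, 3, 4

1 → match
2 → match
3 → match
4 → match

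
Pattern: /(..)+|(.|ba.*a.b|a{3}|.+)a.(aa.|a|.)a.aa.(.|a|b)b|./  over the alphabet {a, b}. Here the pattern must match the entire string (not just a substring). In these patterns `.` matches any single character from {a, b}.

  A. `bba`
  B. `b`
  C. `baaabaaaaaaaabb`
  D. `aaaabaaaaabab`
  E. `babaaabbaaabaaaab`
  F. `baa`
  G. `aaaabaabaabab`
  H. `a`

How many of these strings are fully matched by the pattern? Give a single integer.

5

A → no match
B → match
C → match
D → match
E → no match
F → no match
G → match
H → match
Total matched: 5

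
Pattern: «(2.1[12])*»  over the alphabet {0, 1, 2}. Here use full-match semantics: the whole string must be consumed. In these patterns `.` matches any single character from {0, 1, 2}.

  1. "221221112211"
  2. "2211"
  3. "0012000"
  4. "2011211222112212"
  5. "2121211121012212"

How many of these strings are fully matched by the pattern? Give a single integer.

1 → match
2 → match
3 → no match
4 → match
5 → no match
Total matched: 3

3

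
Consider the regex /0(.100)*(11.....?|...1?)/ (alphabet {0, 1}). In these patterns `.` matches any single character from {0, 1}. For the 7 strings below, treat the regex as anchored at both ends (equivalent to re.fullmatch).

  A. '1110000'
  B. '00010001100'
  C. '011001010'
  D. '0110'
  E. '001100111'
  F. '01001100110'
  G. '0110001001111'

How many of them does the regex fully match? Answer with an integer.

A → no match — must start with '0'
B → no match
C → no match
D → match
E → no match
F → no match
G → match
Total matched: 2

2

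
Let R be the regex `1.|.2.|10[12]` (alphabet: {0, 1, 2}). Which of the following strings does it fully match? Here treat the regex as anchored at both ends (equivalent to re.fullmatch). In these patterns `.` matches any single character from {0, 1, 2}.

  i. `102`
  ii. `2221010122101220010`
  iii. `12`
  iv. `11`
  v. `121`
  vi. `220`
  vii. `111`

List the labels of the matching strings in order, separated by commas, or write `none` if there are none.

i, iii, iv, v, vi

i. `102` → match
ii → no match
iii. `12` → match
iv. `11` → match
v. `121` → match
vi. `220` → match
vii. `111` → no match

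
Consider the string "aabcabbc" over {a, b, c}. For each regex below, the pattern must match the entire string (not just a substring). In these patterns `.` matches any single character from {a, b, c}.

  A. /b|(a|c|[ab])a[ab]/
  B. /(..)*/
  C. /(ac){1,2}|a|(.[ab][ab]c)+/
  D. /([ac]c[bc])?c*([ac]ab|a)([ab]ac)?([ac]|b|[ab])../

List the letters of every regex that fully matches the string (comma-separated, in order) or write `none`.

B, C

A → no match
B → match
C → match
D → no match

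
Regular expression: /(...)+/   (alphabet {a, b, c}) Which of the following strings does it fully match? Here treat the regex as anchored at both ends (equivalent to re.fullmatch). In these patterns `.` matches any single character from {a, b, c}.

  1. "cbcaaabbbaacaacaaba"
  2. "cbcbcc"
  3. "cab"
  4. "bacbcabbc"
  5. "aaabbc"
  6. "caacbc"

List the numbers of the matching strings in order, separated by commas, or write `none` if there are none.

2, 3, 4, 5, 6

1 → no match
2 → match
3 → match
4 → match
5 → match
6 → match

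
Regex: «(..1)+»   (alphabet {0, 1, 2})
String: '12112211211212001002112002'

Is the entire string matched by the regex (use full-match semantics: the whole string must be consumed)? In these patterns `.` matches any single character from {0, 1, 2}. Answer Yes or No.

No

Every match must end with '1', but '12112211211212001002112002' does not.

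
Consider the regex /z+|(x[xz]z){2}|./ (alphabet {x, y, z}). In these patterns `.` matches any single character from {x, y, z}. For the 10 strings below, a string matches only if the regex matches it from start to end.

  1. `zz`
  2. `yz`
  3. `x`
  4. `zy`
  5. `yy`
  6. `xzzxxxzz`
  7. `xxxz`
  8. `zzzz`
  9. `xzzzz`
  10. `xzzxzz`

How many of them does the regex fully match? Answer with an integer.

4

1 → match
2 → no match
3 → match
4 → no match
5 → no match
6 → no match
7 → no match
8 → match
9 → no match
10 → match
Total matched: 4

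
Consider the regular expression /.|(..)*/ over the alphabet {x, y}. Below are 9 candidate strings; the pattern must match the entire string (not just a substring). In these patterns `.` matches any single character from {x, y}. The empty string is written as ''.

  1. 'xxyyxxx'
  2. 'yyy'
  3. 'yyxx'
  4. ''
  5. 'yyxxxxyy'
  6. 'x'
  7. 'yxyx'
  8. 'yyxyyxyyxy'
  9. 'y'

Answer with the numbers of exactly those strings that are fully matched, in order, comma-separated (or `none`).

1 → no match
2 → no match
3 → match
4 → match
5 → match
6 → match
7 → match
8 → match
9 → match

3, 4, 5, 6, 7, 8, 9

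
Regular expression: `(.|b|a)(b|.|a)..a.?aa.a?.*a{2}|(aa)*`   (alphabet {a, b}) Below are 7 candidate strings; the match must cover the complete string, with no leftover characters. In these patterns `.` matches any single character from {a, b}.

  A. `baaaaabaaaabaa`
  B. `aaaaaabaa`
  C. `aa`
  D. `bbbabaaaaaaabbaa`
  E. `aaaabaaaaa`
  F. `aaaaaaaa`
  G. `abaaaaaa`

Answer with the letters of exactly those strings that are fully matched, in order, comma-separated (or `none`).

C, F

A → no match
B → no match
C → match
D → no match
E → no match
F → match
G → no match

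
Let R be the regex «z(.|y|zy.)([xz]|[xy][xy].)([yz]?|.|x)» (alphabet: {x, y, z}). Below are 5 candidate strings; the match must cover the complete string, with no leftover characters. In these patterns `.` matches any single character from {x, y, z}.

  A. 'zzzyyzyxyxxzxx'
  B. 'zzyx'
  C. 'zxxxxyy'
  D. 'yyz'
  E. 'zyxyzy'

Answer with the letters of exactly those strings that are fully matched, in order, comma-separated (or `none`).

E

A → no match
B → no match
C → no match
D → no match — must start with 'z'
E → match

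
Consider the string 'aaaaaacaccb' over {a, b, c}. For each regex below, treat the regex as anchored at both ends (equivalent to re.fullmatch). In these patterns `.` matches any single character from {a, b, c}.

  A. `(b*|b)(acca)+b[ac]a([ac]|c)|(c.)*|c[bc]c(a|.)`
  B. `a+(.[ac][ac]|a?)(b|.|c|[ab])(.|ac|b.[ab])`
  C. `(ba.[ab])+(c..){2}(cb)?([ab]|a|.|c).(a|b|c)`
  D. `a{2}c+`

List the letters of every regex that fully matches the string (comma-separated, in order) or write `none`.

A → no match
B → match
C → no match — must start with 'ba'
D → no match — must end with 'c'

B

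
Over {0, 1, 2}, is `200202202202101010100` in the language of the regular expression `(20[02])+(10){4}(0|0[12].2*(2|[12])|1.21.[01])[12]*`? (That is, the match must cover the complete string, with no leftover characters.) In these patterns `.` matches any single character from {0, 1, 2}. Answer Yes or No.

Yes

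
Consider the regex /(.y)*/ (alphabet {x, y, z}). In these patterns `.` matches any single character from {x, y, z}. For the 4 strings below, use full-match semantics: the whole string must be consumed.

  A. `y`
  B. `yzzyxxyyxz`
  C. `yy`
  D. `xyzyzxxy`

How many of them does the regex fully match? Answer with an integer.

1

A → no match
B → no match
C → match
D → no match
Total matched: 1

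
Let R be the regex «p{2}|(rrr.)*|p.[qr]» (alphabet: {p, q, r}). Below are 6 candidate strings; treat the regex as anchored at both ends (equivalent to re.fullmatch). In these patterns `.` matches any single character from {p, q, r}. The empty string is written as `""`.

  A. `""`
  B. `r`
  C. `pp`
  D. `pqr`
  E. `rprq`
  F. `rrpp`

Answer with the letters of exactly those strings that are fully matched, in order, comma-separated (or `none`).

A → match
B → no match
C → match
D → match
E → no match
F → no match

A, C, D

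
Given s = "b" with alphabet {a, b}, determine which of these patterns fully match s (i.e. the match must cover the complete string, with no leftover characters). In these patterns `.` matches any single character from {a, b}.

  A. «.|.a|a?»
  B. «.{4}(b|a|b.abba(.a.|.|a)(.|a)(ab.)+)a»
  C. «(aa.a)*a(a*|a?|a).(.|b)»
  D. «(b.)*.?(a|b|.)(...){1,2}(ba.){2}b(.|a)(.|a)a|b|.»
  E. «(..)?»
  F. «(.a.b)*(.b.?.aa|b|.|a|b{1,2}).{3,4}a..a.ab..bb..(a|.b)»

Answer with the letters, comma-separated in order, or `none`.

A, D

A → match
B → no match — must end with "a"
C → no match
D → match
E → no match
F → no match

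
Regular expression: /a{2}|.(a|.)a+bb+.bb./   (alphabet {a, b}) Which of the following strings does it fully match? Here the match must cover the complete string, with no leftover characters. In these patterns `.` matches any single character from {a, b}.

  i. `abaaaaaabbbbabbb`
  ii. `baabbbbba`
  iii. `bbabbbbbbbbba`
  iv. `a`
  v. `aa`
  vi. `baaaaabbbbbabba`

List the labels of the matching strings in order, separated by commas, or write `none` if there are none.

i, ii, iii, v, vi

i → match
ii → match
iii → match
iv → no match
v → match
vi → match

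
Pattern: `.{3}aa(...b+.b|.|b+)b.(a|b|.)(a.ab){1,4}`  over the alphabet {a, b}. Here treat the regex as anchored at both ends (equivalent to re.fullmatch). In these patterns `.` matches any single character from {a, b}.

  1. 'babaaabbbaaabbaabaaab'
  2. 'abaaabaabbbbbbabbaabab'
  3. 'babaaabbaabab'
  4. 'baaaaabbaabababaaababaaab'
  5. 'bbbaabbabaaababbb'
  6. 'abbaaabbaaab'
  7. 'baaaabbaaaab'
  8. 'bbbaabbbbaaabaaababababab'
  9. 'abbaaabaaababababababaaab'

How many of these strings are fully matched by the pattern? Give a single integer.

3

1 → no match
2 → no match
3 → match
4 → no match
5 → no match — must end with 'ab'
6 → no match
7 → no match
8 → match
9 → match
Total matched: 3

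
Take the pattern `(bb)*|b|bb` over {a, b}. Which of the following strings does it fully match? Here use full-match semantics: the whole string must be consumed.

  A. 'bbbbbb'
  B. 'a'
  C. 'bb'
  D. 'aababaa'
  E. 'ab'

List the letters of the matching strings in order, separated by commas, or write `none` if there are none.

A. 'bbbbbb' → match
B. 'a' → no match
C. 'bb' → match
D. 'aababaa' → no match
E. 'ab' → no match

A, C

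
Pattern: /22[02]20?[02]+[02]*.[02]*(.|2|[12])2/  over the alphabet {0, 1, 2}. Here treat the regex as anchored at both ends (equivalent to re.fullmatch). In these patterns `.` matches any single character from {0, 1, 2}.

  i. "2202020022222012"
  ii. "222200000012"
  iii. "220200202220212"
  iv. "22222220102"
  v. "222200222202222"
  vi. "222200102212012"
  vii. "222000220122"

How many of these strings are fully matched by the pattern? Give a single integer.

i → match
ii → match
iii → match
iv → match
v → match
vi → no match
vii → no match
Total matched: 5

5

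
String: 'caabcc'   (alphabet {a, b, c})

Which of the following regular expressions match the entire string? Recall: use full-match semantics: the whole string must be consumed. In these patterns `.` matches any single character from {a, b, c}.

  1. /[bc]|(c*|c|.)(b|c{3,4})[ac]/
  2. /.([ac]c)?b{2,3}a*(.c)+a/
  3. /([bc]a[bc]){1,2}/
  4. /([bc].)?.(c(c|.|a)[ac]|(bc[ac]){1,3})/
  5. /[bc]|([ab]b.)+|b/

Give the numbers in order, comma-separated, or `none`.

4

1 → no match
2 → no match — must end with 'ca'
3 → no match
4 → match
5 → no match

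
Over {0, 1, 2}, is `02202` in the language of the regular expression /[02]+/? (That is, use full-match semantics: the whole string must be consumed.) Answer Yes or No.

Yes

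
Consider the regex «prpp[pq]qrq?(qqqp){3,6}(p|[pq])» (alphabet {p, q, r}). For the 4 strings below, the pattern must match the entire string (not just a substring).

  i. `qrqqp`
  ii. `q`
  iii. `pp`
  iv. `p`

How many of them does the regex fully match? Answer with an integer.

0

i. `qrqqp` → no match — must start with `prpp`
ii. `q` → no match — must start with `prpp`
iii. `pp` → no match — must start with `prpp`
iv. `p` → no match — must start with `prpp`
Total matched: 0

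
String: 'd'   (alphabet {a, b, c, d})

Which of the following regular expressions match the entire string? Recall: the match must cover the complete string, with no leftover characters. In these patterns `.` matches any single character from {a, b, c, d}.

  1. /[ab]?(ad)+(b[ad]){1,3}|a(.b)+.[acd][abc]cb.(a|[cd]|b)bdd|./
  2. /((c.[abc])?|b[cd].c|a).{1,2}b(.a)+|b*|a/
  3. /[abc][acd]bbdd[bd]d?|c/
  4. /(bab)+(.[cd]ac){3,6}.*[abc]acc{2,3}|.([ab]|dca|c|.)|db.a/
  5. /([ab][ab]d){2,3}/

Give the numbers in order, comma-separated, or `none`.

1

1 → match
2 → no match
3 → no match
4 → no match
5 → no match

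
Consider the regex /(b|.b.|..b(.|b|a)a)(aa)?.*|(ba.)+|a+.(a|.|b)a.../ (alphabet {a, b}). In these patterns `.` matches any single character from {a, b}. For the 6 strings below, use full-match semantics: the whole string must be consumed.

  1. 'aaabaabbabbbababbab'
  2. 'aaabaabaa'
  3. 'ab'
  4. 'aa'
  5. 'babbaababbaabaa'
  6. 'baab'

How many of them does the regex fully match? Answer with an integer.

1 → no match
2. 'aaabaabaa' → match
3. 'ab' → no match
4. 'aa' → no match
5 → match
6. 'baab' → match
Total matched: 3

3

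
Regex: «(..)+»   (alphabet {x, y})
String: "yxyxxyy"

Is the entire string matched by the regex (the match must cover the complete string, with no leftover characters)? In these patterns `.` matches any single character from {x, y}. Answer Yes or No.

No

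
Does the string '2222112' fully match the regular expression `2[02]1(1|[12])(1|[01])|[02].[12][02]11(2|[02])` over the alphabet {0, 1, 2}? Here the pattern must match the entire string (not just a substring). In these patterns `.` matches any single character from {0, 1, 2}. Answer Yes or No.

Yes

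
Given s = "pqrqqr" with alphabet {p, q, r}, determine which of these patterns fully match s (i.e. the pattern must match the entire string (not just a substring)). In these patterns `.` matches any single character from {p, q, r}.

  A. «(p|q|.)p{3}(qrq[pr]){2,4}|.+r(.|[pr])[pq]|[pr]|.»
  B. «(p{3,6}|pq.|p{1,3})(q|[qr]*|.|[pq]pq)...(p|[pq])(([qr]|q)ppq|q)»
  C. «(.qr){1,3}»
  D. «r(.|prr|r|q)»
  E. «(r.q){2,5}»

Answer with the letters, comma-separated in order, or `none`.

A → no match
B → no match
C → match
D → no match — must start with "r"
E → no match — must start with "r"

C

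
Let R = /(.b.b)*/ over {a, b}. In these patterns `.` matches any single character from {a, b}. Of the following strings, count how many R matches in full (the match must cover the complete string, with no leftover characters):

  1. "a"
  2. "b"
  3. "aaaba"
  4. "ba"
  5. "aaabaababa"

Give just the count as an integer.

0

1. "a" → no match
2. "b" → no match
3. "aaaba" → no match
4. "ba" → no match
5. "aaabaababa" → no match
Total matched: 0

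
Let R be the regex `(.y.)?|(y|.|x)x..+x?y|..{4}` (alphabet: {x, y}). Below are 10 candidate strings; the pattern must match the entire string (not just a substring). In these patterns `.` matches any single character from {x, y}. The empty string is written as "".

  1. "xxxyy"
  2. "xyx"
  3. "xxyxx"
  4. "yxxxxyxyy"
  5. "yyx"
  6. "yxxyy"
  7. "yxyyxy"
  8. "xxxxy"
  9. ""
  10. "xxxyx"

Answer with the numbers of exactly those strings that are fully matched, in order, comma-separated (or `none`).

1, 2, 3, 4, 5, 6, 7, 8, 9, 10

1 → match
2 → match
3 → match
4 → match
5 → match
6 → match
7 → match
8 → match
9 → match
10 → match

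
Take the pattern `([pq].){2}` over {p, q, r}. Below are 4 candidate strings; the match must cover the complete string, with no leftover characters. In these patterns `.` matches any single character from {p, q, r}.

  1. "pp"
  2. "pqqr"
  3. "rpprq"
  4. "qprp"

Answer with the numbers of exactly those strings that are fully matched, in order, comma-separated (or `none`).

1 → no match
2 → match
3 → no match
4 → no match

2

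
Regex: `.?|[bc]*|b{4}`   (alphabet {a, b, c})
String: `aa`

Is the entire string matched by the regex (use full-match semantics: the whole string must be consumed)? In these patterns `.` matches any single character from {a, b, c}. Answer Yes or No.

No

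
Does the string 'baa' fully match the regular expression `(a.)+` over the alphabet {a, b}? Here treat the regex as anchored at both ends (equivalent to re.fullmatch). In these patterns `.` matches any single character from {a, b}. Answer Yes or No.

Every match must start with 'a', but 'baa' does not.

No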